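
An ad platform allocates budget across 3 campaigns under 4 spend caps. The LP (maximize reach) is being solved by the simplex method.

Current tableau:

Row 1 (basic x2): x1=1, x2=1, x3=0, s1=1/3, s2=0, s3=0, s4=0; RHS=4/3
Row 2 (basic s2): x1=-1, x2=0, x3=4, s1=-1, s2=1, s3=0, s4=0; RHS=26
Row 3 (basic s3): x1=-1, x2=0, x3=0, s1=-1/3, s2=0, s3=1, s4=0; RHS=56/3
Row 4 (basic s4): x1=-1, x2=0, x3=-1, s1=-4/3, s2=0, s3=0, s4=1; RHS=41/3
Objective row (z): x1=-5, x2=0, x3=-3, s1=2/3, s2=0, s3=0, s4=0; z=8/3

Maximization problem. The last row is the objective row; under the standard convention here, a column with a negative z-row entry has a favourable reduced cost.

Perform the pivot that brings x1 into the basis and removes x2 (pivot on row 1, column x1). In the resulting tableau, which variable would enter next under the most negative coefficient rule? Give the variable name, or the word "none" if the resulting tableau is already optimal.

x3

Pivot element 1. New z-row = old z-row − (-5)·(row 1/1).
Updated z-row coefficients: x1: 0, x2: 5, x3: -3, s1: 7/3, s2: 0, s3: 0, s4: 0.
The most negative is -3 in column x3, so x3 would enter next.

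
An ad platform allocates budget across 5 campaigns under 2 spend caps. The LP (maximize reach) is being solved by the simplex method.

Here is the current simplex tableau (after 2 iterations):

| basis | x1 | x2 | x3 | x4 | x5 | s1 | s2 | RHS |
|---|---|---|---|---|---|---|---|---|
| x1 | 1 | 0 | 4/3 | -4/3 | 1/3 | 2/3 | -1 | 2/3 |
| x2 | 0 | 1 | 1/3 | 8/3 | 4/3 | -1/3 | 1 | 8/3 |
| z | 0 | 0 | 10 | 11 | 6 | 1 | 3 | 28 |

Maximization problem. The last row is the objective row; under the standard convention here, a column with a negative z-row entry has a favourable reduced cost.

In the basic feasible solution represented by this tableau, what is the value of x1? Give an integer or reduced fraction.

2/3

x1 is basic (row 1); its value is the RHS of that row: 2/3.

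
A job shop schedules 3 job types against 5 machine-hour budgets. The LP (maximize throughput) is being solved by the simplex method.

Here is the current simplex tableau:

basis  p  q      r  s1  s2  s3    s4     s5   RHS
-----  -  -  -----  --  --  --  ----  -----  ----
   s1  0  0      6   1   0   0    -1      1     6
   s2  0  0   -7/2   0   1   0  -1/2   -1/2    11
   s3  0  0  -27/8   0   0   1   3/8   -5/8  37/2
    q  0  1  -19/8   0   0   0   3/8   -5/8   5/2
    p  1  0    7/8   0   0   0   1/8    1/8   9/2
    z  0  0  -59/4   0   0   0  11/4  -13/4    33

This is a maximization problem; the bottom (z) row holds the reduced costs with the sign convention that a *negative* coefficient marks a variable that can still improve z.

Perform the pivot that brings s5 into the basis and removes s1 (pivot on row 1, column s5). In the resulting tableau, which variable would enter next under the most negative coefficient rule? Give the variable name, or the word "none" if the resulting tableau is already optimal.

Pivot element 1. New z-row = old z-row − (-13/4)·(row 1/1).
Updated z-row coefficients: p: 0, q: 0, r: 19/4, s1: 13/4, s2: 0, s3: 0, s4: -1/2, s5: 0.
The most negative is -1/2 in column s4, so s4 would enter next.

s4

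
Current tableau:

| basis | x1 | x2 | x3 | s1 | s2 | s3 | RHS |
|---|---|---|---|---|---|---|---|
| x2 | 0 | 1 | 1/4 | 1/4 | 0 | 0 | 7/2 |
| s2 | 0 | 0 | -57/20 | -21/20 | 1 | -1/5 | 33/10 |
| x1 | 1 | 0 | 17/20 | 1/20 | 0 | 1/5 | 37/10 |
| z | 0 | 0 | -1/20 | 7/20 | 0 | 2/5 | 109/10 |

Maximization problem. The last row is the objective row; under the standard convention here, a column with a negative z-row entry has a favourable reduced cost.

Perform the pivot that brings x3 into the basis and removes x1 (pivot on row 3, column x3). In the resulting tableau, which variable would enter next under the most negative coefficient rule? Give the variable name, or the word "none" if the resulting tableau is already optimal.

Pivot element 17/20. New z-row = old z-row − (-1/20)·(row 3/(17/20)).
Updated z-row coefficients: x1: 1/17, x2: 0, x3: 0, s1: 6/17, s2: 0, s3: 7/17.
No coefficient is strictly negative; the tableau after this pivot is optimal.

none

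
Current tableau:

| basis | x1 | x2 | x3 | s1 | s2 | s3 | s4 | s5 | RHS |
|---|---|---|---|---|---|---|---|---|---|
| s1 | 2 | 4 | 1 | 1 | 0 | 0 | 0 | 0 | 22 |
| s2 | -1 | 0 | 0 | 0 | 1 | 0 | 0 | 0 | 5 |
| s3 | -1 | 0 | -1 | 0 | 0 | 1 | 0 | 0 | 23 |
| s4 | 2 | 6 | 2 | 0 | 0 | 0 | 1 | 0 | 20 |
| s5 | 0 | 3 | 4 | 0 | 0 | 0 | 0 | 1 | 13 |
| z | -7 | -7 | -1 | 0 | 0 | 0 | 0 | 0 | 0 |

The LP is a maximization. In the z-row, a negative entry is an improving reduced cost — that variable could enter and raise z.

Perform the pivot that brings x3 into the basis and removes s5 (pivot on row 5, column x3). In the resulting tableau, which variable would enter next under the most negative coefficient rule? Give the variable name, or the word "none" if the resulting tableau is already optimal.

Pivot element 4. New z-row = old z-row − (-1)·(row 5/4).
Updated z-row coefficients: x1: -7, x2: -25/4, x3: 0, s1: 0, s2: 0, s3: 0, s4: 0, s5: 1/4.
The most negative is -7 in column x1, so x1 would enter next.

x1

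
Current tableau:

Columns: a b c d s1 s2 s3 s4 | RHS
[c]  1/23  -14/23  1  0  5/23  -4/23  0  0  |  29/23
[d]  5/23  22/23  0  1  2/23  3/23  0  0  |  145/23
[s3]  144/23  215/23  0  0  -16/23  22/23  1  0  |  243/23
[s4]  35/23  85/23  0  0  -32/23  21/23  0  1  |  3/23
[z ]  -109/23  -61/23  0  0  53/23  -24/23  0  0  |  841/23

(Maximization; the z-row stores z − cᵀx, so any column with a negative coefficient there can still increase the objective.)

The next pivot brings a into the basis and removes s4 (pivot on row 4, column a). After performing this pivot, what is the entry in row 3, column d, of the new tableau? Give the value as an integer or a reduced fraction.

Pivot element is row 4, column a: 35/23.
Normalize row 4: new (row 4, d) = 0/(35/23) = 0.
row 3 ← row 3 − (144/23)·(new row 4): 0 − (144/23)·0 = 0.

0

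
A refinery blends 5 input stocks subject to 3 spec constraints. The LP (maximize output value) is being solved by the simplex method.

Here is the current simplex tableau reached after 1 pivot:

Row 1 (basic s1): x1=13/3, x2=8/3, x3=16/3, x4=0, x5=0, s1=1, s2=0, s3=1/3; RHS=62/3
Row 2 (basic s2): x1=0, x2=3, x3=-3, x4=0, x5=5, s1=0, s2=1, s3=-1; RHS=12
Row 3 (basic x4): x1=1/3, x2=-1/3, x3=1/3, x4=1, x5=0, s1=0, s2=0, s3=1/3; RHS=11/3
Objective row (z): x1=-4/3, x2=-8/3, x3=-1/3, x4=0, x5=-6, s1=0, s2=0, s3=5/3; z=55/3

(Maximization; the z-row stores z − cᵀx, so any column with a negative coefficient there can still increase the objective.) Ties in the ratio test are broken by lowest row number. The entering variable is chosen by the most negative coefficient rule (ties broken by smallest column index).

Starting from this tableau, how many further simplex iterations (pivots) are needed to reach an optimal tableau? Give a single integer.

pivot: x5 in, s2 out → z = 491/15
pivot: x3 in, s1 out → z = 1919/40
No improving column remains; optimal.

2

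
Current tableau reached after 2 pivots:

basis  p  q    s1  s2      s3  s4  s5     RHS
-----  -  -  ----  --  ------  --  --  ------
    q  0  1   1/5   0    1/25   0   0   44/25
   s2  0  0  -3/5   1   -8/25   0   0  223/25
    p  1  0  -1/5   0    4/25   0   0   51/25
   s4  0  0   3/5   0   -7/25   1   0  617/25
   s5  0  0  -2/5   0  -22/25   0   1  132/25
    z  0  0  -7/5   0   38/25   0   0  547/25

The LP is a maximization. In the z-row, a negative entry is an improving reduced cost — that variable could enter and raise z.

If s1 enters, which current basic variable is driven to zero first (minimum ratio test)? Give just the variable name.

Ratios: row 1 (q): (44/25)/(1/5) = 44/5; row 2 (s2): entry -3/5 ≤ 0, skip; row 3 (p): entry -1/5 ≤ 0, skip; row 4 (s4): (617/25)/(3/5) = 617/15; row 5 (s5): entry -2/5 ≤ 0, skip.
Minimum ratio 44/5 is in the q row, so q leaves.

q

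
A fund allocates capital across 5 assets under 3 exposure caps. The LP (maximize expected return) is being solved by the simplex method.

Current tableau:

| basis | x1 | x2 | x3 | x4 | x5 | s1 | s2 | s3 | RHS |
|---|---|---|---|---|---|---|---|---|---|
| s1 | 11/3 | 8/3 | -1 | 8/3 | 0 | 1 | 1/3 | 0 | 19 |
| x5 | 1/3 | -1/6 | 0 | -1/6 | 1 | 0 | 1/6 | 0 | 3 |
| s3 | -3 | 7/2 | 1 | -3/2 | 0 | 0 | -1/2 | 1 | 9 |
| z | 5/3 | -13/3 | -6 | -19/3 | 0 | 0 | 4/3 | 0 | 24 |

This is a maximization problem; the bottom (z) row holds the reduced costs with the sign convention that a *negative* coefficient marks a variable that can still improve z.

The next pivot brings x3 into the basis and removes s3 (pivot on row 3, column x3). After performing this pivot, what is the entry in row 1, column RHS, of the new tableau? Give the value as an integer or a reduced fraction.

Pivot element is row 3, column x3: 1.
Normalize row 3: new (row 3, RHS) = 9/1 = 9.
row 1 ← row 1 − (-1)·(new row 3): 19 − (-1)·9 = 28.

28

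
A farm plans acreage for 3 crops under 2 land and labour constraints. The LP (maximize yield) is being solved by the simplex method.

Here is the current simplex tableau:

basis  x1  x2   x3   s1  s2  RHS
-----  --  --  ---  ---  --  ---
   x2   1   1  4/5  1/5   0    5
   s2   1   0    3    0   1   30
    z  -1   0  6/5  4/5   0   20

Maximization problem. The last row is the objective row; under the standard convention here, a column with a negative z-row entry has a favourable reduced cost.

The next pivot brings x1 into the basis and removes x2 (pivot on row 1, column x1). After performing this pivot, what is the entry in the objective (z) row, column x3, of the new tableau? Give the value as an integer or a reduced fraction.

2

Pivot element is row 1, column x1: 1.
Normalize row 1: new (row 1, x3) = (4/5)/1 = 4/5.
z-row ← z-row − (-1)·(new row 1): 6/5 − (-1)·(4/5) = 2.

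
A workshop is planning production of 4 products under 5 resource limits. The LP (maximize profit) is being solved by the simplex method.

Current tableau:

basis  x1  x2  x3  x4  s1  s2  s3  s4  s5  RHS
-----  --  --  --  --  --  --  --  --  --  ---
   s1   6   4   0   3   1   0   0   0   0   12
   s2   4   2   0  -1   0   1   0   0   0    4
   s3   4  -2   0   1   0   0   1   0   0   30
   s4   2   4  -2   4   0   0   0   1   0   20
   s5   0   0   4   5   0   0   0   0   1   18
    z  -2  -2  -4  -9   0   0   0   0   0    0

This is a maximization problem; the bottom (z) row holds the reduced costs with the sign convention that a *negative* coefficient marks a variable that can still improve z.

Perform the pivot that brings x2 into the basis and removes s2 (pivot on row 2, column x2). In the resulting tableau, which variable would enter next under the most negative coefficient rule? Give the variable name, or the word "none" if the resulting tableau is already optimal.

x4

Pivot element 2. New z-row = old z-row − (-2)·(row 2/2).
Updated z-row coefficients: x1: 2, x2: 0, x3: -4, x4: -10, s1: 0, s2: 1, s3: 0, s4: 0, s5: 0.
The most negative is -10 in column x4, so x4 would enter next.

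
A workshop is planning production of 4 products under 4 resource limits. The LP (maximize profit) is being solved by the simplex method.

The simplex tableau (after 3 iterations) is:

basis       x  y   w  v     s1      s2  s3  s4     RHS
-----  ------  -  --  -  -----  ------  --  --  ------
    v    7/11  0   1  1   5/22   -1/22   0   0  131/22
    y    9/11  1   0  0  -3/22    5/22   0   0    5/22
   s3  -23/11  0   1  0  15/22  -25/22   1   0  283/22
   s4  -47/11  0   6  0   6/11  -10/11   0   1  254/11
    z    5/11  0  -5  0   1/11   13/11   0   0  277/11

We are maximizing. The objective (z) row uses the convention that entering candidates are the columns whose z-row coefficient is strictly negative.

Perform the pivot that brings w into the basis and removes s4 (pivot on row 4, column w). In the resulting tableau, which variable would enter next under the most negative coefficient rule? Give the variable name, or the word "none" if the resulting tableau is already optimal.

x

Pivot element 6. New z-row = old z-row − (-5)·(row 4/6).
Updated z-row coefficients: x: -205/66, y: 0, w: 0, v: 0, s1: 6/11, s2: 14/33, s3: 0, s4: 5/6.
The most negative is -205/66 in column x, so x would enter next.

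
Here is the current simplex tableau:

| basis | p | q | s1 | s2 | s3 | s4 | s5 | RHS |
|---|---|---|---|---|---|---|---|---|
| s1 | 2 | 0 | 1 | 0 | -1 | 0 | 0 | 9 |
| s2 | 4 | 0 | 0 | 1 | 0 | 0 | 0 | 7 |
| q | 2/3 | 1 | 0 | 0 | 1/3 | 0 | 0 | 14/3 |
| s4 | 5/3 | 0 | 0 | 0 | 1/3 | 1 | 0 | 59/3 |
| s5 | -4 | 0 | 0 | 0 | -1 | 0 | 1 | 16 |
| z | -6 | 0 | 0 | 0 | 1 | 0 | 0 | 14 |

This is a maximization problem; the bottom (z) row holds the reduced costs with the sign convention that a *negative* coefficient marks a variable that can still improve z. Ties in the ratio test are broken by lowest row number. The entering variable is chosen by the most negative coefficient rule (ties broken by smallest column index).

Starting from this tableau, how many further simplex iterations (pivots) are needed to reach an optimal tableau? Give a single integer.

1

pivot: p in, s2 out → z = 49/2
No improving column remains; optimal.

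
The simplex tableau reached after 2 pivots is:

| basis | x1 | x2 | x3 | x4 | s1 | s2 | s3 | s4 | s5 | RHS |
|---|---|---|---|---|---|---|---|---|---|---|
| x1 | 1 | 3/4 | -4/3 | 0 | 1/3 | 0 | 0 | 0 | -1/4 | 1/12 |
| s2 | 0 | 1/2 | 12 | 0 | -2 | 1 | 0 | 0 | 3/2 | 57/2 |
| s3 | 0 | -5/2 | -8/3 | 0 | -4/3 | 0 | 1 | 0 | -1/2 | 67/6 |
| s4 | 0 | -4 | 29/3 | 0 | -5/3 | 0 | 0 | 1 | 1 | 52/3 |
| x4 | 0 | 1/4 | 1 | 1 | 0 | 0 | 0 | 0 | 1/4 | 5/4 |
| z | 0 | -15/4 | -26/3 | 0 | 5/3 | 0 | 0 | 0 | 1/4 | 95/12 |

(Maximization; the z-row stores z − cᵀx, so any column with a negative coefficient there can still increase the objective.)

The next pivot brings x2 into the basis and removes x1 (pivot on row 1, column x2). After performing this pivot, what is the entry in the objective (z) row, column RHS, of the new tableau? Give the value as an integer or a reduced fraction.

Pivot element is row 1, column x2: 3/4.
Normalize row 1: new (row 1, RHS) = (1/12)/(3/4) = 1/9.
z-row ← z-row − (-15/4)·(new row 1): 95/12 − (-15/4)·(1/9) = 25/3.

25/3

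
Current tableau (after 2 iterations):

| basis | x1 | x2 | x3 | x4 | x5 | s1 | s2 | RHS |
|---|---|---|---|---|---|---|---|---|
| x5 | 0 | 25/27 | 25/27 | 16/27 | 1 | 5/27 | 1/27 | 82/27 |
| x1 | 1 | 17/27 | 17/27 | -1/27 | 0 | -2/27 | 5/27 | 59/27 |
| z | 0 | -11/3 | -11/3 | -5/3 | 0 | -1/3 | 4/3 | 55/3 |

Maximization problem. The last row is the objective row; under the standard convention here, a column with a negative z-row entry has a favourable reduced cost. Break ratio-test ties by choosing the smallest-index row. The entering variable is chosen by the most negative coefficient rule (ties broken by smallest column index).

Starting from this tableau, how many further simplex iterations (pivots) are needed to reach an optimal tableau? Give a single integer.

1

pivot: x2 in, x5 out → z = 759/25
No improving column remains; optimal.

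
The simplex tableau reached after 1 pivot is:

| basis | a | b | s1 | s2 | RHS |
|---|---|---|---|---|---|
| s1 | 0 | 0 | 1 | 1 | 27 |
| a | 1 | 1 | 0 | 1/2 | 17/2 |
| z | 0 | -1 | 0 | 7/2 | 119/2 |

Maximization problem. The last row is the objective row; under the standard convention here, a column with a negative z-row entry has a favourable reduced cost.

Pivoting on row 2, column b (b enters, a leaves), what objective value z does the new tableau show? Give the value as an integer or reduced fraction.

68

Minimum ratio for b: (17/2)/1 = 17/2.
z changes by −(z-row coeff of b)·ratio = −(-1)·(17/2) = 17/2.
New z = 119/2 + (17/2) = 68.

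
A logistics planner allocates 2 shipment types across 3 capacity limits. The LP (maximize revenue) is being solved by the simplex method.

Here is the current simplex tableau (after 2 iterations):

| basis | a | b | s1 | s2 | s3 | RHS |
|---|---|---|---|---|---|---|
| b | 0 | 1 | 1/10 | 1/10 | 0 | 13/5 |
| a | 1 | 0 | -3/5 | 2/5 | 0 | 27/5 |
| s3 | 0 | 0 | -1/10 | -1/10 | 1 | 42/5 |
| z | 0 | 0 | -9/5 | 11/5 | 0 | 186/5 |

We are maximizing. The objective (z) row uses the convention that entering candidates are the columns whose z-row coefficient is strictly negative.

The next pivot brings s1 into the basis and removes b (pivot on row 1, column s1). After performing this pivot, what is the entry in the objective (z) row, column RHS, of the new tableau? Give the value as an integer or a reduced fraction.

84

Pivot element is row 1, column s1: 1/10.
Normalize row 1: new (row 1, RHS) = (13/5)/(1/10) = 26.
z-row ← z-row − (-9/5)·(new row 1): 186/5 − (-9/5)·26 = 84.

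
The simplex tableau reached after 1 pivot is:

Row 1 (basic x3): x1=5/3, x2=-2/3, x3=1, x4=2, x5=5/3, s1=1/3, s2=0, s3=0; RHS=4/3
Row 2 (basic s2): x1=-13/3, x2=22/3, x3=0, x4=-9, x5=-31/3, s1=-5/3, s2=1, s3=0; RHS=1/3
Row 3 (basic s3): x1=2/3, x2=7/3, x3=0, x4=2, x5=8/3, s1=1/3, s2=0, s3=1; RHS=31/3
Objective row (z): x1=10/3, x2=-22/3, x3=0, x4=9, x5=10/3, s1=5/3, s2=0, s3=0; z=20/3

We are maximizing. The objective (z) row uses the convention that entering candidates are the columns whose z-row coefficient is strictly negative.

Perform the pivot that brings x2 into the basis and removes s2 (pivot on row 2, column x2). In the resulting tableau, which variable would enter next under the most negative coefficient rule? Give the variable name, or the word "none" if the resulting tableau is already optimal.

Pivot element 22/3. New z-row = old z-row − (-22/3)·(row 2/(22/3)).
Updated z-row coefficients: x1: -1, x2: 0, x3: 0, x4: 0, x5: -7, s1: 0, s2: 1, s3: 0.
The most negative is -7 in column x5, so x5 would enter next.

x5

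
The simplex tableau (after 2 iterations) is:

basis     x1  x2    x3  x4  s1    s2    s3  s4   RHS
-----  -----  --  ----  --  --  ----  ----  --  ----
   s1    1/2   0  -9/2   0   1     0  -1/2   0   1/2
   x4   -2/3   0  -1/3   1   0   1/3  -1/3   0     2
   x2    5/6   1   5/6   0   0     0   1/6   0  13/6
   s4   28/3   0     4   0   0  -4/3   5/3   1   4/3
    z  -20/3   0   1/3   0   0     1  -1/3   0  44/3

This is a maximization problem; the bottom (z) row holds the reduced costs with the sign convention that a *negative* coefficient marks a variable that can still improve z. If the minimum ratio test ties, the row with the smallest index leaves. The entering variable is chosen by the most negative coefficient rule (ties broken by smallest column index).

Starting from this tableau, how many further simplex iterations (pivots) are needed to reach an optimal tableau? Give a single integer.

pivot: x1 in, s4 out → z = 328/21
No improving column remains; optimal.

1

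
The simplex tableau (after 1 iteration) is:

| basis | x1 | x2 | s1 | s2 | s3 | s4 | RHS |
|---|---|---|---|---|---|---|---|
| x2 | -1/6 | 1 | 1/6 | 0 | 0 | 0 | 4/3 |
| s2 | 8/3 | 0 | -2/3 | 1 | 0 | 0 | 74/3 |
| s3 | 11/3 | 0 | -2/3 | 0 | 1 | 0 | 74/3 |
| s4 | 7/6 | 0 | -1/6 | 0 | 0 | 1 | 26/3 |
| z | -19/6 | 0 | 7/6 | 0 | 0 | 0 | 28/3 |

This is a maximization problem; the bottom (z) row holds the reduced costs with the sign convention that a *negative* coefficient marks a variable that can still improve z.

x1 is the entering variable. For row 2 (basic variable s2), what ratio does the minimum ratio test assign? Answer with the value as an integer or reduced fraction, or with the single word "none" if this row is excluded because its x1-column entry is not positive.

Ratio = RHS / (x1 entry) = (74/3) / (8/3) = 37/4.

37/4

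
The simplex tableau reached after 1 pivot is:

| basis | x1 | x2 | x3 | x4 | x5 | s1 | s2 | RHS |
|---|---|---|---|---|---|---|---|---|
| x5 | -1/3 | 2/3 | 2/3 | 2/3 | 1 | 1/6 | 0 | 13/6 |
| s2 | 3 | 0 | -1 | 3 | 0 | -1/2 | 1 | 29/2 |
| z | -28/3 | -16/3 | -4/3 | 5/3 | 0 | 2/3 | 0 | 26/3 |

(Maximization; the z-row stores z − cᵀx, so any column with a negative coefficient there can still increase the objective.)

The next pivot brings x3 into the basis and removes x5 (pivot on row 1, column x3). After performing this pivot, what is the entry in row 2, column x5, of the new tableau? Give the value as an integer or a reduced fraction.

3/2

Pivot element is row 1, column x3: 2/3.
Normalize row 1: new (row 1, x5) = 1/(2/3) = 3/2.
row 2 ← row 2 − (-1)·(new row 1): 0 − (-1)·(3/2) = 3/2.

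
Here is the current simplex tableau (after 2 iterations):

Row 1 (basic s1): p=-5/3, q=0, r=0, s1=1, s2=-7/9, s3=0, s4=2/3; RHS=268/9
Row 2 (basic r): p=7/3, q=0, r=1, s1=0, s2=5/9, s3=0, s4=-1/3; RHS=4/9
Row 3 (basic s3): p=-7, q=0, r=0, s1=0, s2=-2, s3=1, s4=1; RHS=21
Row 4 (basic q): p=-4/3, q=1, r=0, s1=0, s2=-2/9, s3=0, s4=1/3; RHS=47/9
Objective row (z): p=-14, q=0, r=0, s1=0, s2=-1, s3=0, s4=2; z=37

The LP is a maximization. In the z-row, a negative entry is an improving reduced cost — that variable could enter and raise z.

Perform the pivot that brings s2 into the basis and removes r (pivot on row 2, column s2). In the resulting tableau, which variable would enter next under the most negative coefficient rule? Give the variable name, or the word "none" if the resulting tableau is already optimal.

Pivot element 5/9. New z-row = old z-row − (-1)·(row 2/(5/9)).
Updated z-row coefficients: p: -49/5, q: 0, r: 9/5, s1: 0, s2: 0, s3: 0, s4: 7/5.
The most negative is -49/5 in column p, so p would enter next.

p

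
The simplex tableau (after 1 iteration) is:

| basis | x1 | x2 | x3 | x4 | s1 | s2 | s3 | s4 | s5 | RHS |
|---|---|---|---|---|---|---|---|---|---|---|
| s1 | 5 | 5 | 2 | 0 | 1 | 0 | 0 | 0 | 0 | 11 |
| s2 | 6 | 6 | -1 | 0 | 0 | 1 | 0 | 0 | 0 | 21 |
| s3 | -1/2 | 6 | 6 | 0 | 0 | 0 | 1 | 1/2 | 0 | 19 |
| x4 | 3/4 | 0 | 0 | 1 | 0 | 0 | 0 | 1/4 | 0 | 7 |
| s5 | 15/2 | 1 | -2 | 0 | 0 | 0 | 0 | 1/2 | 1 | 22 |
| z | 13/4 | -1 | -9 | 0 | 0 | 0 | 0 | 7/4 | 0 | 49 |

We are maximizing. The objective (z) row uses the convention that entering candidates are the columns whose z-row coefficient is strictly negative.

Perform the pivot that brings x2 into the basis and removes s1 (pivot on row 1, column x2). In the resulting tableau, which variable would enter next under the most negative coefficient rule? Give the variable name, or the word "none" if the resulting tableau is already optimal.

Pivot element 5. New z-row = old z-row − (-1)·(row 1/5).
Updated z-row coefficients: x1: 17/4, x2: 0, x3: -43/5, x4: 0, s1: 1/5, s2: 0, s3: 0, s4: 7/4, s5: 0.
The most negative is -43/5 in column x3, so x3 would enter next.

x3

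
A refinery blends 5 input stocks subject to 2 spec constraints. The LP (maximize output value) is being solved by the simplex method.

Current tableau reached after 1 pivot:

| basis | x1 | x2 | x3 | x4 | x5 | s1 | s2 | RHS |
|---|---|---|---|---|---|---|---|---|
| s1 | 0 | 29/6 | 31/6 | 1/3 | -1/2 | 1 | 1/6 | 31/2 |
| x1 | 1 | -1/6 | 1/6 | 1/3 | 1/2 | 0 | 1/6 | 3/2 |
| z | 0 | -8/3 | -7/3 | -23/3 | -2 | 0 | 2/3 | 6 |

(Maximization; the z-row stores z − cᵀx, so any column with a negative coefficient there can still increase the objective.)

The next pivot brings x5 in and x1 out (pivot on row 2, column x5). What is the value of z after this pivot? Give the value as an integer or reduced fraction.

Minimum ratio for x5: (3/2)/(1/2) = 3.
z changes by −(z-row coeff of x5)·ratio = −(-2)·3 = 6.
New z = 6 + 6 = 12.

12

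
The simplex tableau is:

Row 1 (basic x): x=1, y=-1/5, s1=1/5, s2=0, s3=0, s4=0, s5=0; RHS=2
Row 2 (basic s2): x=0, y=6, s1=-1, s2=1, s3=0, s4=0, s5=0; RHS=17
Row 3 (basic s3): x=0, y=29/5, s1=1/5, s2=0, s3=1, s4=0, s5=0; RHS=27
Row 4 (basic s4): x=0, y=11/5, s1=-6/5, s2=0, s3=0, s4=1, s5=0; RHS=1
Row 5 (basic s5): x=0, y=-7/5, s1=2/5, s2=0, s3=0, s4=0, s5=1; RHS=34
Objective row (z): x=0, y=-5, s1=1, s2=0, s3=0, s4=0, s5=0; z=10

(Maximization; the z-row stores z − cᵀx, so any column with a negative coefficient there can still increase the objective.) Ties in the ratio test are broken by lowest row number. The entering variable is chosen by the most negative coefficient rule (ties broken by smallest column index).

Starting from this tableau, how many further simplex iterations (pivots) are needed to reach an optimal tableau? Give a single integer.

pivot: y in, s4 out → z = 135/11
pivot: s1 in, s2 out → z = 578/25
No improving column remains; optimal.

2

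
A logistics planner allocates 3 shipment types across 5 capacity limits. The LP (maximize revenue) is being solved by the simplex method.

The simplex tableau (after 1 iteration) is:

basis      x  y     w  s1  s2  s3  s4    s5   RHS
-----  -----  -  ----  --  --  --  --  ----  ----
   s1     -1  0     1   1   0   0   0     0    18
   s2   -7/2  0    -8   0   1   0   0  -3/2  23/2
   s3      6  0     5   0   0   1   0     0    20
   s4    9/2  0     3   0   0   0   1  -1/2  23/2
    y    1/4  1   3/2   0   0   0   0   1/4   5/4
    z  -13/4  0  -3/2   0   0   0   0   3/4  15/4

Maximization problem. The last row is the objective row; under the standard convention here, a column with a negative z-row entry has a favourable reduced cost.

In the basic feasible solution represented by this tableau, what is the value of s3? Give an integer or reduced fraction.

s3 is basic (row 3); its value is the RHS of that row: 20.

20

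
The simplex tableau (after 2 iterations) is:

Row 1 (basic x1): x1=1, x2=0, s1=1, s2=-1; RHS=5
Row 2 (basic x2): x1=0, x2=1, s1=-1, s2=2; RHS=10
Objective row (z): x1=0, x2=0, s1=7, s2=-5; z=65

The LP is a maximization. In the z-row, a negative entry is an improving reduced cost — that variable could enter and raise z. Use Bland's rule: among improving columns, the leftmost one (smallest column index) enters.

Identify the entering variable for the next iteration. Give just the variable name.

Objective-row coefficients: x1: 0, x2: 0, s1: 7, s2: -5.
Improving columns: s2. Bland's rule picks the smallest column index → s2.

s2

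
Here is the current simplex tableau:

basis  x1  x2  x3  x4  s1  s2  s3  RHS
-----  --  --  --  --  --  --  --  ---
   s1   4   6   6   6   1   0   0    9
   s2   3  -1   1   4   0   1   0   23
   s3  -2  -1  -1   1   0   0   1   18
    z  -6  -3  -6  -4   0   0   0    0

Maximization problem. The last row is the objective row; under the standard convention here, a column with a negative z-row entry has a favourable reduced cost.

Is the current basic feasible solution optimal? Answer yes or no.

no

Column x1 has objective-row coefficient -6, which is negative; an improving pivot exists, so not yet optimal.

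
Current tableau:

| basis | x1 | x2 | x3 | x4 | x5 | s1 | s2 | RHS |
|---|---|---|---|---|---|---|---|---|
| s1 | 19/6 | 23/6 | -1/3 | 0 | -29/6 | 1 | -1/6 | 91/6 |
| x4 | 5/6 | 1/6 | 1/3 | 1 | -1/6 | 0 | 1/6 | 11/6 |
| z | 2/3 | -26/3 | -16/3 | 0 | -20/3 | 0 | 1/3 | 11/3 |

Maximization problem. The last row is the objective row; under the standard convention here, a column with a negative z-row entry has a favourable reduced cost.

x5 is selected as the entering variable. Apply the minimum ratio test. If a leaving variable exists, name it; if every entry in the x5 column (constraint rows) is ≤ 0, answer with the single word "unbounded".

x5-column entries: row 1: -29/6, row 2: -1/6. All ≤ 0, so x5 can increase without bound; the LP is unbounded in this direction.

unbounded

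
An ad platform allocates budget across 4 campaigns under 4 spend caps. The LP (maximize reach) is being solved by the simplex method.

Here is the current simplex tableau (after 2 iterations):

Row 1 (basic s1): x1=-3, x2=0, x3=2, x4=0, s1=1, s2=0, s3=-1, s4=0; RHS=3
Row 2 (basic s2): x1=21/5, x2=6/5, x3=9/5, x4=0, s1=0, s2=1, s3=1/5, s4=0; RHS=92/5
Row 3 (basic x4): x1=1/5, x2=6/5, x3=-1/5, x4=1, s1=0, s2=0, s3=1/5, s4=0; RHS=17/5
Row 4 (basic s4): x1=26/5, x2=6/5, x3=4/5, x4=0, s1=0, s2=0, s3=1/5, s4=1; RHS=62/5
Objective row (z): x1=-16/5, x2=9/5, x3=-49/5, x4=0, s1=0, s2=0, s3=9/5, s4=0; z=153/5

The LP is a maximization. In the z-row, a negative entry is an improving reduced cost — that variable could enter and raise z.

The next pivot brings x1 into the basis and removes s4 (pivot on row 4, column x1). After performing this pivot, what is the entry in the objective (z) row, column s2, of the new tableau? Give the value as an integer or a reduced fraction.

0

Pivot element is row 4, column x1: 26/5.
Normalize row 4: new (row 4, s2) = 0/(26/5) = 0.
z-row ← z-row − (-16/5)·(new row 4): 0 − (-16/5)·0 = 0.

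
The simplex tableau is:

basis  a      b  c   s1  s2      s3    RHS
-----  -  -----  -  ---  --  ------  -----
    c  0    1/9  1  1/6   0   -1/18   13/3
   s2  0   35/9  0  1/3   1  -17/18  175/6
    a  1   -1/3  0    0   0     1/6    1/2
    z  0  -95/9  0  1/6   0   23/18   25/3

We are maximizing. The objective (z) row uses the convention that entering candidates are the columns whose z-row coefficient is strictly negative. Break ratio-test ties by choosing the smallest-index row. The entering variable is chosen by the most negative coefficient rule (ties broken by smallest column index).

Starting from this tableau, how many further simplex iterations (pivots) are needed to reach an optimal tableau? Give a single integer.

2

pivot: b in, s2 out → z = 175/2
pivot: s3 in, a out → z = 265/2
No improving column remains; optimal.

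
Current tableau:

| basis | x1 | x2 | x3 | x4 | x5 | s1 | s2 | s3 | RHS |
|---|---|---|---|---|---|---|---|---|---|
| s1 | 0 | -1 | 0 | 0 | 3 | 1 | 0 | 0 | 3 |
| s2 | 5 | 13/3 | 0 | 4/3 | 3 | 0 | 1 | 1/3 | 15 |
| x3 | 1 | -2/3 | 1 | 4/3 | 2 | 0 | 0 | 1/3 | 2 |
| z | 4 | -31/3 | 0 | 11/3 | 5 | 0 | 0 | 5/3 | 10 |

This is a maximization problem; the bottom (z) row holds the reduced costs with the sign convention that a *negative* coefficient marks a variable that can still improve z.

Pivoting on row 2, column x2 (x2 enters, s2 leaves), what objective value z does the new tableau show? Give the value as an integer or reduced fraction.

595/13

Minimum ratio for x2: 15/(13/3) = 45/13.
z changes by −(z-row coeff of x2)·ratio = −(-31/3)·(45/13) = 465/13.
New z = 10 + (465/13) = 595/13.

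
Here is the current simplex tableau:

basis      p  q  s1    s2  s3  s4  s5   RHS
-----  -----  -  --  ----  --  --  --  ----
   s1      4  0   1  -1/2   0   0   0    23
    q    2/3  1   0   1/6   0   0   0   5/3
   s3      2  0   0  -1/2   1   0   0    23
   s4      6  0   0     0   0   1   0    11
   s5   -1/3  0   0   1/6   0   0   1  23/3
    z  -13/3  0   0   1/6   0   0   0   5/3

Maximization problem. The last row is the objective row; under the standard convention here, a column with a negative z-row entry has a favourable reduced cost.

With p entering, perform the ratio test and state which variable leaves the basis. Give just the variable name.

s4

Ratios: row 1 (s1): 23/4 = 23/4; row 2 (q): (5/3)/(2/3) = 5/2; row 3 (s3): 23/2 = 23/2; row 4 (s4): 11/6 = 11/6; row 5 (s5): entry -1/3 ≤ 0, skip.
Minimum ratio 11/6 is in the s4 row, so s4 leaves.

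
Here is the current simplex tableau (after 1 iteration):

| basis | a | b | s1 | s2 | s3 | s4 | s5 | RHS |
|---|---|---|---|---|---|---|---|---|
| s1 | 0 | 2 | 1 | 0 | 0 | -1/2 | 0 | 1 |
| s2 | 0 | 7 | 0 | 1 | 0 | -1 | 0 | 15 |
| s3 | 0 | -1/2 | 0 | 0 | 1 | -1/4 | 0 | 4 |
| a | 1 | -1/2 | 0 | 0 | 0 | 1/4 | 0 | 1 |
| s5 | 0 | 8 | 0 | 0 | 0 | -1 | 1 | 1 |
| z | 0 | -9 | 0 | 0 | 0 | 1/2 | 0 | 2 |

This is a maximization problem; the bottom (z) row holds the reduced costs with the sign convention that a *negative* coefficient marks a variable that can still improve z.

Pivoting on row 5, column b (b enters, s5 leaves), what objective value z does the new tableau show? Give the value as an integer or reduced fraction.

Minimum ratio for b: 1/8 = 1/8.
z changes by −(z-row coeff of b)·ratio = −(-9)·(1/8) = 9/8.
New z = 2 + (9/8) = 25/8.

25/8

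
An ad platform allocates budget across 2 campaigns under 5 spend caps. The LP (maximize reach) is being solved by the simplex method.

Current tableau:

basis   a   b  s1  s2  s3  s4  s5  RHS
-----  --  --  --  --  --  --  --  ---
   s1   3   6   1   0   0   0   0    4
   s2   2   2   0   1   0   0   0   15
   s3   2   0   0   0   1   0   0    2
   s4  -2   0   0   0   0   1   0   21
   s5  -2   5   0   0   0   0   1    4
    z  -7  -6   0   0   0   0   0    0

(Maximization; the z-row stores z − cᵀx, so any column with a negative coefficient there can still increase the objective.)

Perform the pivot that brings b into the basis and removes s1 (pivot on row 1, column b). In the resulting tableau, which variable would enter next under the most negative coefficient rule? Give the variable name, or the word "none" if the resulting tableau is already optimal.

a

Pivot element 6. New z-row = old z-row − (-6)·(row 1/6).
Updated z-row coefficients: a: -4, b: 0, s1: 1, s2: 0, s3: 0, s4: 0, s5: 0.
The most negative is -4 in column a, so a would enter next.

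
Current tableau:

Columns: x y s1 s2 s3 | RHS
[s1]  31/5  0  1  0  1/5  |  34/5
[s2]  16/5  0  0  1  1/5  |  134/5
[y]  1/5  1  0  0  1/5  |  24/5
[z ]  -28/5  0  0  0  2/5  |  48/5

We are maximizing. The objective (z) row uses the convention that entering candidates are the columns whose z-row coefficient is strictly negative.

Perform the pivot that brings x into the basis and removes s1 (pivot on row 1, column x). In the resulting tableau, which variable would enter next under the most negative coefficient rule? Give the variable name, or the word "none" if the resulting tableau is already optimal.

Pivot element 31/5. New z-row = old z-row − (-28/5)·(row 1/(31/5)).
Updated z-row coefficients: x: 0, y: 0, s1: 28/31, s2: 0, s3: 18/31.
No coefficient is strictly negative; the tableau after this pivot is optimal.

none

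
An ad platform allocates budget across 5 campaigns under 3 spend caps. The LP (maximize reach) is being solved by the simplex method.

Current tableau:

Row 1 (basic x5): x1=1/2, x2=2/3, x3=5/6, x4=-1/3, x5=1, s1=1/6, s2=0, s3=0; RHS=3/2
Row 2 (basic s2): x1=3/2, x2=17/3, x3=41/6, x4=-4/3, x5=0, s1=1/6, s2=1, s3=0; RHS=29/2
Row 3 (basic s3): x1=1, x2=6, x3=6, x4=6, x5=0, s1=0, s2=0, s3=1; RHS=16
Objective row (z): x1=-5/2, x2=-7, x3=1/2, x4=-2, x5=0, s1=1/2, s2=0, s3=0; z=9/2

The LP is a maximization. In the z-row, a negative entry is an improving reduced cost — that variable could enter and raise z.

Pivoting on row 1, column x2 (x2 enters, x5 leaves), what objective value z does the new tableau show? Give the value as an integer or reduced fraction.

Minimum ratio for x2: (3/2)/(2/3) = 9/4.
z changes by −(z-row coeff of x2)·ratio = −(-7)·(9/4) = 63/4.
New z = 9/2 + (63/4) = 81/4.

81/4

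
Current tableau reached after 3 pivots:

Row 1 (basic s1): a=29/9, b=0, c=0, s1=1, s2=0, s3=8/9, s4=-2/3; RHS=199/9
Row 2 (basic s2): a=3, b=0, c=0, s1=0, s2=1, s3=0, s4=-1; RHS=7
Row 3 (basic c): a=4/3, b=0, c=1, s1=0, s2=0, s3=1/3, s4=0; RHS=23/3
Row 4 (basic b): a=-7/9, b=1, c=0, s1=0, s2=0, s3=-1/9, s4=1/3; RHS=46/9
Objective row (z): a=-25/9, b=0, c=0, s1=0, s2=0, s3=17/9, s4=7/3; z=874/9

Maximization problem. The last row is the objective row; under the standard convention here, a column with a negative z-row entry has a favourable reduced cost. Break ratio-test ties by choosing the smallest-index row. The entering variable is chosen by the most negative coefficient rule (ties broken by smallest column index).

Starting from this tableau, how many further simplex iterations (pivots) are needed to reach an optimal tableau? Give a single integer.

1

pivot: a in, s2 out → z = 2797/27
No improving column remains; optimal.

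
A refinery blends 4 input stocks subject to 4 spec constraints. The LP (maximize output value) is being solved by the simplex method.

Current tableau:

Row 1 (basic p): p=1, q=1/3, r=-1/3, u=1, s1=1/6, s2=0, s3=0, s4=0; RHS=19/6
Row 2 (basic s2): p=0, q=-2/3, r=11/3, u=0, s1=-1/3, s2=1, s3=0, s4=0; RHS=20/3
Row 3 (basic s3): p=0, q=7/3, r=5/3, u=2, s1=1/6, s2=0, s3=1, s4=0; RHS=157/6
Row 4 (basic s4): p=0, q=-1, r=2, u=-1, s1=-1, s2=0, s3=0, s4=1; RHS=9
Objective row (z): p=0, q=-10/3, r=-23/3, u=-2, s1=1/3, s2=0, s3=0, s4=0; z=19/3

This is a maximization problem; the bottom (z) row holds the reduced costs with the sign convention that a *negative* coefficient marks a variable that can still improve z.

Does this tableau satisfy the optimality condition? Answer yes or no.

Column q has objective-row coefficient -10/3, which is negative; an improving pivot exists, so not yet optimal.

no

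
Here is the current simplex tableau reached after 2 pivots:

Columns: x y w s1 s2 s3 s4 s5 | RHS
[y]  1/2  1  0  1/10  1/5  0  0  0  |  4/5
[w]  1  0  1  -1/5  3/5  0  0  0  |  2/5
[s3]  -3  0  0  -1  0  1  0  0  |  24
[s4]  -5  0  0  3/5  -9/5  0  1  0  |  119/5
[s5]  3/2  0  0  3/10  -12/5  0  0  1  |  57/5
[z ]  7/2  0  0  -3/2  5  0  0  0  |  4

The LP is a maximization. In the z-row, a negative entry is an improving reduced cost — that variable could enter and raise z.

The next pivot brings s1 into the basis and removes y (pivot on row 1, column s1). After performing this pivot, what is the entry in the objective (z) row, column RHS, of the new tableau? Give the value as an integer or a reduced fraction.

Pivot element is row 1, column s1: 1/10.
Normalize row 1: new (row 1, RHS) = (4/5)/(1/10) = 8.
z-row ← z-row − (-3/2)·(new row 1): 4 − (-3/2)·8 = 16.

16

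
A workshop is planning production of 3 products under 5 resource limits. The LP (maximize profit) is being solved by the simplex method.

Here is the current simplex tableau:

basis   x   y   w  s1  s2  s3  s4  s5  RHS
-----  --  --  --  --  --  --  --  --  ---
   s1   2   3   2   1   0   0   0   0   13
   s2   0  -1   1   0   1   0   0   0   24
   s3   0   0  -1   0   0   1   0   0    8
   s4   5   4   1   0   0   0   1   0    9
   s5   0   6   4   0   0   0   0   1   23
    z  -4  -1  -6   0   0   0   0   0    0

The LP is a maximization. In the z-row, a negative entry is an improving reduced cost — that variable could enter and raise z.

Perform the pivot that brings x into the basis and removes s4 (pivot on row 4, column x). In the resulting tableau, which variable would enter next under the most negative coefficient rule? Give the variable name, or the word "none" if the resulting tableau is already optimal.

Pivot element 5. New z-row = old z-row − (-4)·(row 4/5).
Updated z-row coefficients: x: 0, y: 11/5, w: -26/5, s1: 0, s2: 0, s3: 0, s4: 4/5, s5: 0.
The most negative is -26/5 in column w, so w would enter next.

w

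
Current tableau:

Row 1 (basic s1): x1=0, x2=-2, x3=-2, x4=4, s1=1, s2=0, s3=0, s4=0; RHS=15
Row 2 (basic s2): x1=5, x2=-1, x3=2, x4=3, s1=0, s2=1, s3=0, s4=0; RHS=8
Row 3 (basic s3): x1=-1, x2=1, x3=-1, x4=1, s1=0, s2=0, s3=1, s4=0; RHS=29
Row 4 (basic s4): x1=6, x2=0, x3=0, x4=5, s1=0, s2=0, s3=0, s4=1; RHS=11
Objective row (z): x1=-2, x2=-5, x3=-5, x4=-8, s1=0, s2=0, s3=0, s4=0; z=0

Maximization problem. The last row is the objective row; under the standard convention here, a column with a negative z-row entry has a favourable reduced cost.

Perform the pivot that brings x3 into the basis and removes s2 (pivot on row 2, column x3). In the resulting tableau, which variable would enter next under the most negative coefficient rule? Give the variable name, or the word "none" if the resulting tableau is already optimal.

x2

Pivot element 2. New z-row = old z-row − (-5)·(row 2/2).
Updated z-row coefficients: x1: 21/2, x2: -15/2, x3: 0, x4: -1/2, s1: 0, s2: 5/2, s3: 0, s4: 0.
The most negative is -15/2 in column x2, so x2 would enter next.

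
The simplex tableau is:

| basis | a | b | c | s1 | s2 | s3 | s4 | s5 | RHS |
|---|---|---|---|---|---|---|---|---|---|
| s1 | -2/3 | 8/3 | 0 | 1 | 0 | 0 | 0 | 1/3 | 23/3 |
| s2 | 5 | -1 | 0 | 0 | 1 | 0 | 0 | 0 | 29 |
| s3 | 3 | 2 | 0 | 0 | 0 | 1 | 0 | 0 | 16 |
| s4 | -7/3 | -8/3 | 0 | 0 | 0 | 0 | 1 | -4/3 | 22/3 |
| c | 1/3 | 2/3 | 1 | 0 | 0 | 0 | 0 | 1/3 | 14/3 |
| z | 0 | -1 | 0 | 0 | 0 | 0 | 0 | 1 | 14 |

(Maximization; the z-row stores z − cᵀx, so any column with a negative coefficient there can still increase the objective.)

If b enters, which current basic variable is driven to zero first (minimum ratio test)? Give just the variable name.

Ratios: row 1 (s1): (23/3)/(8/3) = 23/8; row 2 (s2): entry -1 ≤ 0, skip; row 3 (s3): 16/2 = 8; row 4 (s4): entry -8/3 ≤ 0, skip; row 5 (c): (14/3)/(2/3) = 7.
Minimum ratio 23/8 is in the s1 row, so s1 leaves.

s1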